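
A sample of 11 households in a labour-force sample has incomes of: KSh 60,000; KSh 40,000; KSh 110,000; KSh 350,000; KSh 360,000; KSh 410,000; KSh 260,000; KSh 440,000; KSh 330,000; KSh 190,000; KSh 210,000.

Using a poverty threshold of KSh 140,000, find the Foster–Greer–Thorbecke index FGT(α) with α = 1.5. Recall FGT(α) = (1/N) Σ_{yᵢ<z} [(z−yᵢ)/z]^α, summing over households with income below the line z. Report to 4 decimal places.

Incomes under z: KSh 40,000, KSh 60,000, KSh 110,000 (q = 3 of N = 11).
Shortfall ratios: (140000−40000)/140000 = 0.7143; (140000−60000)/140000 = 0.5714; (140000−110000)/140000 = 0.2143.
Raised to α = 1.5: 0.60368; 0.43196; 0.09920.
Sum = 1.134836; FGT(1.5) = 1.134836 / 11 = 0.1032.

0.1032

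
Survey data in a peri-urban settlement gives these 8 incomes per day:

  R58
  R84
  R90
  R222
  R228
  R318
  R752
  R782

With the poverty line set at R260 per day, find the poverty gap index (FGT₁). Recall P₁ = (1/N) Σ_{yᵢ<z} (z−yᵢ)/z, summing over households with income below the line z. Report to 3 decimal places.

0.297

Poor units: R58, R84, R90, R222, R228 (q = 5 of N = 8).
Shortfall ratios: (260−58)/260 = 0.7769; (260−84)/260 = 0.6769; (260−90)/260 = 0.6538; (260−222)/260 = 0.1462; (260−228)/260 = 0.1231.
Sum of shortfalls = 2.376923; P₁ averages over all N: 2.376923 / 8 = 0.297.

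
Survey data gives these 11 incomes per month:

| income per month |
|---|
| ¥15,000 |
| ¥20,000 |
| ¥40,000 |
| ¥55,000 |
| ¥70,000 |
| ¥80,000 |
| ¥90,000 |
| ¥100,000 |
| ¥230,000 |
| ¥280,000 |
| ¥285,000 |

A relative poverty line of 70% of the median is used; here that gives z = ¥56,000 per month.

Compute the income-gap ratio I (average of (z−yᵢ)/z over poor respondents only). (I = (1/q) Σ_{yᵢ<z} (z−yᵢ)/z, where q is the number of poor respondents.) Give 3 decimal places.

0.420

Incomes under z: ¥15,000, ¥20,000, ¥40,000, ¥55,000 (q = 4 of N = 11).
Shortfall ratios (z−y)/z: 0.7321, 0.6429, 0.2857, 0.0179; sum = 1.678571.
I averages over the q = 4 poor units only: 1.678571 / 4 = 0.420.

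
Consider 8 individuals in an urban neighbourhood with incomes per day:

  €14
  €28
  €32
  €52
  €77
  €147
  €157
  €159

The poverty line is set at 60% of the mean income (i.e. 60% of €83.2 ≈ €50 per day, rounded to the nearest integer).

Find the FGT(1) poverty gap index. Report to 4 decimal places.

Poor units: €14, €28, €32 (q = 3 of N = 8).
Normalized shortfalls: (50−14)/50 = 0.7200; (50−28)/50 = 0.4400; (50−32)/50 = 0.3600.
Σ = 1.520000. Dividing by the full population N = 8 gives P₁ = 0.1900.

0.1900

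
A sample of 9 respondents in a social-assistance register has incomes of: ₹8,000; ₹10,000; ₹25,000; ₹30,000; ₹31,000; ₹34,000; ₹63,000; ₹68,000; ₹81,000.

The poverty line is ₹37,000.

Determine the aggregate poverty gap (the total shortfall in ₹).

₹84,000

Poor units: ₹8,000, ₹10,000, ₹25,000, ₹30,000, ₹31,000, ₹34,000 (q = 6 of N = 9).
Individual gaps: 37000−8000 = 29000; 37000−10000 = 27000; 37000−25000 = 12000; 37000−30000 = 7000; 37000−31000 = 6000; 37000−34000 = 3000.
Aggregate gap = ₹84,000.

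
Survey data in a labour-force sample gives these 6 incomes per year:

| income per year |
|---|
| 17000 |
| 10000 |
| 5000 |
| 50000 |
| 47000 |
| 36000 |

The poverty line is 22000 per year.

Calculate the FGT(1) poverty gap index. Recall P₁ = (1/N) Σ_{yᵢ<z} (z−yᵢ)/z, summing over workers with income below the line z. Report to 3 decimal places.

Below z: 5000, 10000, 17000 (q = 3 of N = 6).
Normalized shortfalls: (22000−5000)/22000 = 0.7727; (22000−10000)/22000 = 0.5455; (22000−17000)/22000 = 0.2273.
Sum of shortfalls = 1.545455; P₁ averages over all N: 1.545455 / 6 = 0.258.

0.258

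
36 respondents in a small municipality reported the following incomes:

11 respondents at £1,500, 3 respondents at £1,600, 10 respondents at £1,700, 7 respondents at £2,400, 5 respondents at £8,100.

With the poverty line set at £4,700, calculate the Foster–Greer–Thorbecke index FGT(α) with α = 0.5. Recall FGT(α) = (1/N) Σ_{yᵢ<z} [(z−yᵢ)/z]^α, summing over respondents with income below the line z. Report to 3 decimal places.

Below z: 11×£1,500, 3×£1,600, 10×£1,700, 7×£2,400 (q = 31 of N = 36).
Relative gaps: (4700−1500)/4700 = 0.6809 (×11); (4700−1600)/4700 = 0.6596 (×3); (4700−1700)/4700 = 0.6383 (×10); (4700−2400)/4700 = 0.4894 (×7).
Raised to α = 0.5: 0.82514 (×11); 0.81214 (×3); 0.79894 (×10); 0.69954 (×7).
Sum = 24.399095; FGT(0.5) = 24.399095 / 36 = 0.678.

0.678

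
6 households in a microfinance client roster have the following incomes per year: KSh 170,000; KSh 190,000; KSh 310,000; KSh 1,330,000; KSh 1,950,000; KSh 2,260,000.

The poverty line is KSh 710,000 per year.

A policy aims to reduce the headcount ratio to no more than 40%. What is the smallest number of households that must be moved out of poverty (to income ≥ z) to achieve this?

3 of the 6 households are poor, so H = 3/6 = 0.500.
A headcount ratio of at most 40% allows at most ⌊0.40 × 6⌋ = 2 poor households.
So at least 3 − 2 = 1 must be lifted.

1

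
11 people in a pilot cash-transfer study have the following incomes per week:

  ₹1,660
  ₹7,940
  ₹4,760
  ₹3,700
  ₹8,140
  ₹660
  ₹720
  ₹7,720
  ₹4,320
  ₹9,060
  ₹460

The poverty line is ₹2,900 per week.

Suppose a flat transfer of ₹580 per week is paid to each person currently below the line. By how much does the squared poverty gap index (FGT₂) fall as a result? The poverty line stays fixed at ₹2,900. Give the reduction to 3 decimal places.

0.087

Before: below the line — ₹460, ₹660, ₹720, ₹1,660; squared poverty gap index (FGT₂) = 0.18659.
After the ₹580 transfer: below the line — ₹1,040, ₹1,240, ₹1,300, ₹2,240; squared poverty gap index (FGT₂) = 0.09957.
Reduction = 0.18659 − 0.09957 = 0.087.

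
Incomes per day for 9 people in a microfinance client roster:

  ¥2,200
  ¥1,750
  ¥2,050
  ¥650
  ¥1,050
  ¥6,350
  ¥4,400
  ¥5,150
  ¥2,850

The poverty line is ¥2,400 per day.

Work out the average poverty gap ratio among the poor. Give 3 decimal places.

Incomes under z: ¥650, ¥1,050, ¥1,750, ¥2,050, ¥2,200 (q = 5 of N = 9).
Shortfall ratios (z−y)/z: 0.7292, 0.5625, 0.2708, 0.1458, 0.0833; sum = 1.791667.
The income-gap ratio divides by q (the poor only): 1.791667 / 5 = 0.358.

0.358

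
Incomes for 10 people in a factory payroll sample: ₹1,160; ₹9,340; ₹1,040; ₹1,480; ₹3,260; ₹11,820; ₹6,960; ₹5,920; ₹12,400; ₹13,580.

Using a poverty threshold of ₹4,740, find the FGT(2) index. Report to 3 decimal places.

Incomes under z: ₹1,040, ₹1,160, ₹1,480, ₹3,260 (q = 4 of N = 10).
Gap ratios (z−y)/z: (4740−1040)/4740 = 0.7806; (4740−1160)/4740 = 0.7553; (4740−1480)/4740 = 0.6878; (4740−3260)/4740 = 0.3122.
Squared: 0.6093; 0.5704; 0.4730; 0.0975.
Sum = 1.750272; P₂ = 1.750272 / 10 = 0.175.

0.175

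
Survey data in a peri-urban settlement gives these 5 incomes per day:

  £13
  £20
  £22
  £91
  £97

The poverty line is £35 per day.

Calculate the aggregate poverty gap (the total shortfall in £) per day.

Below z: £13, £20, £22 (q = 3 of N = 5).
Individual gaps: 35−13 = 22; 35−20 = 15; 35−22 = 13.
Aggregate gap = £50.

£50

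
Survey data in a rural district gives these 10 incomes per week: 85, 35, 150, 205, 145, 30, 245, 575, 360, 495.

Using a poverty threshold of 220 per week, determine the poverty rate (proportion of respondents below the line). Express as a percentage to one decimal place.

6 of the 10 respondents have income below 220.
H = 6/10 = 60.0%.

60.0%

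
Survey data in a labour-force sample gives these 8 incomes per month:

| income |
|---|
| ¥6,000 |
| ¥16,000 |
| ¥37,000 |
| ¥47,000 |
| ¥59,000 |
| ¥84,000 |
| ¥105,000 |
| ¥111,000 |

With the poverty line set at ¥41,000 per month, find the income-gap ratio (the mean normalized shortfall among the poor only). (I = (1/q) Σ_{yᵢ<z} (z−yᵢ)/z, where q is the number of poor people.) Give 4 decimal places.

Poor units: ¥6,000, ¥16,000, ¥37,000 (q = 3 of N = 8).
Relative gaps: 0.8537, 0.6098, 0.0976; sum = 1.560976.
I averages over the q = 3 poor units only: 1.560976 / 3 = 0.5203.

0.5203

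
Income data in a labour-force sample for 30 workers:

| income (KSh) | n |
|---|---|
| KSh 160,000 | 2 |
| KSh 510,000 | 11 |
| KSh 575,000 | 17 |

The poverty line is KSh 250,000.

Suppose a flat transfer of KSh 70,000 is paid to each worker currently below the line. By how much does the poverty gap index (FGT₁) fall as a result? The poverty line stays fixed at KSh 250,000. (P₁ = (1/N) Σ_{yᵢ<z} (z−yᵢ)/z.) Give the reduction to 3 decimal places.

0.019

Before: below the line — 2×KSh 160,000; poverty gap index (FGT₁) = 0.02400.
After the KSh 70,000 transfer: below the line — 2×KSh 230,000; poverty gap index (FGT₁) = 0.00533.
Reduction = 0.02400 − 0.00533 = 0.019.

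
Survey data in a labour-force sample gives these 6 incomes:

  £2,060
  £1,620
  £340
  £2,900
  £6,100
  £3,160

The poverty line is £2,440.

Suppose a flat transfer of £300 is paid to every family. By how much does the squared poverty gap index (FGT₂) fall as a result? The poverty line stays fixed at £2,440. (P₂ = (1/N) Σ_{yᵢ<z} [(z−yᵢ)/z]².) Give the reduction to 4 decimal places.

0.0479

Before: below the line — £340, £1,620, £2,060; squared poverty gap index (FGT₂) = 0.146320.
After the £300 transfer: below the line — £640, £1,920, £2,360; squared poverty gap index (FGT₂) = 0.098450.
Reduction = 0.146320 − 0.098450 = 0.0479.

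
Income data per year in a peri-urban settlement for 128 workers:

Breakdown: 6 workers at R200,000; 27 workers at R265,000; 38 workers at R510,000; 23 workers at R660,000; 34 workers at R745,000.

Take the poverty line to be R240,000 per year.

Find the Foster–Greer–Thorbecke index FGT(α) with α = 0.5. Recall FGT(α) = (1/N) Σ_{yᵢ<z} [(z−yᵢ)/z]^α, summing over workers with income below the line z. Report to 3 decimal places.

0.019

Below the line: 6×R200,000 (q = 6 of N = 128).
Normalized shortfalls: (240000−200000)/240000 = 0.1667 (×6).
Raised to α = 0.5: 0.40825 (×6).
Sum = 2.449490; FGT(0.5) = 2.449490 / 128 = 0.019.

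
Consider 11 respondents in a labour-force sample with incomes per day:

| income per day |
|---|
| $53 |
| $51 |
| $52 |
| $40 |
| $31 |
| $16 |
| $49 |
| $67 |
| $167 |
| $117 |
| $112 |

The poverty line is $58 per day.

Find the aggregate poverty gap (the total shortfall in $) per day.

$114

Below z: $16, $31, $40, $49, $51, $52, $53 (q = 7 of N = 11).
Individual gaps: 58−16 = 42; 58−31 = 27; 58−40 = 18; 58−49 = 9; 58−51 = 7; 58−52 = 6; 58−53 = 5.
Aggregate gap = $114.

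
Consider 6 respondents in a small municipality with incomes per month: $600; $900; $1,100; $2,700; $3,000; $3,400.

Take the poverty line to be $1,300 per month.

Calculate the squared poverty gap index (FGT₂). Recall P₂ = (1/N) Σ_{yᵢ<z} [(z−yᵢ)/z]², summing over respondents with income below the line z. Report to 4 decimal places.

0.0680

Poor units: $600, $900, $1,100 (q = 3 of N = 6).
Relative gaps: (1300−600)/1300 = 0.5385; (1300−900)/1300 = 0.3077; (1300−1100)/1300 = 0.1538.
Squared: 0.2899; 0.0947; 0.0237.
Sum = 0.408284; P₂ = 0.408284 / 6 = 0.0680.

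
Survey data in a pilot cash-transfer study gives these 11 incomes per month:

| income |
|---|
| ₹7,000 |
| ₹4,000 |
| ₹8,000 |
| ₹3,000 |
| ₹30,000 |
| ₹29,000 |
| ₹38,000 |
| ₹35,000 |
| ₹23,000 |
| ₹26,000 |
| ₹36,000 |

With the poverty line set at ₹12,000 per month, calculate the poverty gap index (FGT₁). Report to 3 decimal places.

0.197

Below the line: ₹3,000, ₹4,000, ₹7,000, ₹8,000 (q = 4 of N = 11).
Normalized shortfalls: (12000−3000)/12000 = 0.7500; (12000−4000)/12000 = 0.6667; (12000−7000)/12000 = 0.4167; (12000−8000)/12000 = 0.3333.
Σ = 2.166667. Dividing by the full population N = 11 gives P₁ = 0.197.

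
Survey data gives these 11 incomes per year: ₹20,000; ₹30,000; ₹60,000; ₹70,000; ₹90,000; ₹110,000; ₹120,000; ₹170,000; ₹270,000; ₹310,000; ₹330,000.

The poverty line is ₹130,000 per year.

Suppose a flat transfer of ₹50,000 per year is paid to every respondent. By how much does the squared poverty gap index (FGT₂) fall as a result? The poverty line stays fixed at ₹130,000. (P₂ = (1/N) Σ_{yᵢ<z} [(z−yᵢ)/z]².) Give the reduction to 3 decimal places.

Before: below the line — ₹20,000, ₹30,000, ₹60,000, ₹70,000, ₹90,000, ₹110,000, ₹120,000; squared poverty gap index (FGT₂) = 0.17590.
After the ₹50,000 transfer: below the line — ₹70,000, ₹80,000, ₹110,000, ₹120,000; squared poverty gap index (FGT₂) = 0.03550.
Reduction = 0.17590 − 0.03550 = 0.140.

0.140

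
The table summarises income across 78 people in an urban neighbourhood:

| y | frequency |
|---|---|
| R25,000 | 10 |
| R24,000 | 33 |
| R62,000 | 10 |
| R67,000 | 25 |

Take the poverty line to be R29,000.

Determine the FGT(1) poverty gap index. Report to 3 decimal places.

Below the line: 33×R24,000, 10×R25,000 (q = 43 of N = 78).
Relative gaps: (29000−24000)/29000 = 0.1724 (×33); (29000−25000)/29000 = 0.1379 (×10).
Sum of shortfalls = 7.068966; P₁ averages over all N: 7.068966 / 78 = 0.091.

0.091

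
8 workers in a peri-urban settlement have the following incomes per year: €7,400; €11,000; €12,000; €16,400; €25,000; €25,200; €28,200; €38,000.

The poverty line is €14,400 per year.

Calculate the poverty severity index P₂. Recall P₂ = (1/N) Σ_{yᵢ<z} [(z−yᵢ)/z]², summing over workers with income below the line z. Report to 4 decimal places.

Below z: €7,400, €11,000, €12,000 (q = 3 of N = 8).
Shortfall ratios: (14400−7400)/14400 = 0.4861; (14400−11000)/14400 = 0.2361; (14400−12000)/14400 = 0.1667.
Squared: 0.2363; 0.0557; 0.0278.
Sum = 0.319830; P₂ = 0.319830 / 8 = 0.0400.

0.0400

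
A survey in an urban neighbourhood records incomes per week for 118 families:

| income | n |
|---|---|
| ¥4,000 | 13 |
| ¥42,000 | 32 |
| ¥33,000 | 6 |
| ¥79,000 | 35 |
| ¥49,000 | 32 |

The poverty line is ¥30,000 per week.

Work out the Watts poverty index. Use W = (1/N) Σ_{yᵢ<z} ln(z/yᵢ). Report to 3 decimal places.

0.222

Poor units: 13×¥4,000 (q = 13 of N = 118).
ln(z/y) terms: ln(30000/4000) = 2.0149 (×13).
W = 26.193739 / 118 = 0.222.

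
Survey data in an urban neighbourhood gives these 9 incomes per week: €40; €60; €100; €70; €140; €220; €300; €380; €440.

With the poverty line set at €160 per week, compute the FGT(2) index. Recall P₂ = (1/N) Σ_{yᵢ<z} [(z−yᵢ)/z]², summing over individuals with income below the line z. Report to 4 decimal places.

0.1584

Poor units: €40, €60, €70, €100, €140 (q = 5 of N = 9).
Gap ratios (z−y)/z: (160−40)/160 = 0.7500; (160−60)/160 = 0.6250; (160−70)/160 = 0.5625; (160−100)/160 = 0.3750; (160−140)/160 = 0.1250.
Squared: 0.5625; 0.3906; 0.3164; 0.1406; 0.0156.
Sum = 1.425781; P₂ = 1.425781 / 9 = 0.1584.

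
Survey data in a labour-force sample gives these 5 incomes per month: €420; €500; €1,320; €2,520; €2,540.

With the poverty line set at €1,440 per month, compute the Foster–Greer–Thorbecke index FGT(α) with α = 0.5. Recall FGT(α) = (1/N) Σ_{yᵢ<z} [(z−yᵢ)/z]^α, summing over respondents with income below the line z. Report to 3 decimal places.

Below z: €420, €500, €1,320 (q = 3 of N = 5).
Shortfall ratios: (1440−420)/1440 = 0.7083; (1440−500)/1440 = 0.6528; (1440−1320)/1440 = 0.0833.
Raised to α = 0.5: 0.84163; 0.80795; 0.28868.
Sum = 1.938247; FGT(0.5) = 1.938247 / 5 = 0.388.

0.388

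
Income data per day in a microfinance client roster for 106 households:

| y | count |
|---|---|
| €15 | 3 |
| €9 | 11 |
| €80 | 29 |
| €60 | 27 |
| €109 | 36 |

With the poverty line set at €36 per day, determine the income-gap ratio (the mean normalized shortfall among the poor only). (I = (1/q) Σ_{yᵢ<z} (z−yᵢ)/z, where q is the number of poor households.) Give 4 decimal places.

0.7143

Below z: 11×€9, 3×€15 (q = 14 of N = 106).
Shortfall ratios (z−y)/z: 0.7500 (×11), 0.5833 (×3); sum = 10.000000.
The income-gap ratio divides by q (the poor only): 10.000000 / 14 = 0.7143.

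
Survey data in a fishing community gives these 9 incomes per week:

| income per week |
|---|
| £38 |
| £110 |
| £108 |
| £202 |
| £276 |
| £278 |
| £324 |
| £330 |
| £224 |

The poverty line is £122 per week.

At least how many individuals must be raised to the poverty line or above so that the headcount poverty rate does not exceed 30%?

Currently q = 3 of N = 9 are below the line (H = 0.333).
A headcount ratio of at most 30% allows at most ⌊0.30 × 9⌋ = 2 poor individuals.
So at least 3 − 2 = 1 must be lifted.

1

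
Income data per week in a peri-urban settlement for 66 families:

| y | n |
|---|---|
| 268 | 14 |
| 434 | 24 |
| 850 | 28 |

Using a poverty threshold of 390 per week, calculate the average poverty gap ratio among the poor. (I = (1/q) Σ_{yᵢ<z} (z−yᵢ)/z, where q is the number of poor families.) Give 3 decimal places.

Poor units: 14×268 (q = 14 of N = 66).
Shortfall ratios (z−y)/z: 0.3128 (×14); sum = 4.379487.
I averages over the q = 14 poor units only: 4.379487 / 14 = 0.313.

0.313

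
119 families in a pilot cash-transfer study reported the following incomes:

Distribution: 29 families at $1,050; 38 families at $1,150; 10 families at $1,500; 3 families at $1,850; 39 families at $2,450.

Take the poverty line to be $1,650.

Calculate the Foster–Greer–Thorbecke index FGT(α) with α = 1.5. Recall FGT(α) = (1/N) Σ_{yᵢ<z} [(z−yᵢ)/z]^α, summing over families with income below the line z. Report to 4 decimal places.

0.1090

Below z: 29×$1,050, 38×$1,150, 10×$1,500 (q = 77 of N = 119).
Shortfall ratios: (1650−1050)/1650 = 0.3636 (×29); (1650−1150)/1650 = 0.3030 (×38); (1650−1500)/1650 = 0.0909 (×10).
Raised to α = 1.5: 0.21928 (×29); 0.16681 (×38); 0.02741 (×10).
Sum = 12.972132; FGT(1.5) = 12.972132 / 119 = 0.1090.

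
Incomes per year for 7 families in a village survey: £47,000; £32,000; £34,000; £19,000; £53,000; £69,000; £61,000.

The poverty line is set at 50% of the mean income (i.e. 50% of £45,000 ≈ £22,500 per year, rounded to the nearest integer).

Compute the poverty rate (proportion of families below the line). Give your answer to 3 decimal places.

0.143

1 of the 7 families have income below £22,500.
H = 1/7 = 0.143.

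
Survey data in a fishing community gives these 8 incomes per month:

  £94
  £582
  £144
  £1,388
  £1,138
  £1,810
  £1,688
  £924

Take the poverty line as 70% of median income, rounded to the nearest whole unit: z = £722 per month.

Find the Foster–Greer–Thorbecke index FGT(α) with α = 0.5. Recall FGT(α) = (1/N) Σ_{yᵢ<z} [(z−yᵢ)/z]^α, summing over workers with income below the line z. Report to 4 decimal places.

0.2835

Below z: £94, £144, £582 (q = 3 of N = 8).
Shortfall ratios: (722−94)/722 = 0.8698; (722−144)/722 = 0.8006; (722−582)/722 = 0.1939.
Raised to α = 0.5: 0.93263; 0.89474; 0.44035.
Sum = 2.267718; FGT(0.5) = 2.267718 / 8 = 0.2835.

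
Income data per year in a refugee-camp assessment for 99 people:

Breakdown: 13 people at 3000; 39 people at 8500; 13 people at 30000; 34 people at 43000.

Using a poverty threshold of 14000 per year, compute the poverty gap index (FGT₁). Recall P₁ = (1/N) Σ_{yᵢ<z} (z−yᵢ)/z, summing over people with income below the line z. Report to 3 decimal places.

0.258

Below the line: 13×3000, 39×8500 (q = 52 of N = 99).
Normalized shortfalls: (14000−3000)/14000 = 0.7857 (×13); (14000−8500)/14000 = 0.3929 (×39).
Sum of shortfalls = 25.535714; P₁ averages over all N: 25.535714 / 99 = 0.258.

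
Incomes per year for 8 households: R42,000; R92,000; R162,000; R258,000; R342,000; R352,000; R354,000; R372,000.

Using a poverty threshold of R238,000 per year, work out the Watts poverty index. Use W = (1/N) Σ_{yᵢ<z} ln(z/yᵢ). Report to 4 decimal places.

0.3837

Below the line: R42,000, R92,000, R162,000 (q = 3 of N = 8).
Log shortfalls: ln(238000/42000) = 1.7346; ln(238000/92000) = 0.9505; ln(238000/162000) = 0.3847.
W = 3.069757 / 8 = 0.3837.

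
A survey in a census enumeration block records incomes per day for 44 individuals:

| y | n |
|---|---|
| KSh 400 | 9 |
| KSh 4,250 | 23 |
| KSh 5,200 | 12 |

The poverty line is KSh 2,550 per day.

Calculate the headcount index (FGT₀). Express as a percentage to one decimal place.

20.5%

9 of the 44 individuals have income below KSh 2,550.
H = 9/44 = 20.5%.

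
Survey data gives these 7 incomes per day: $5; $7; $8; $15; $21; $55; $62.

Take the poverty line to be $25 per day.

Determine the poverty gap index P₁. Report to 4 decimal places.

Below the line: $5, $7, $8, $15, $21 (q = 5 of N = 7).
Shortfall ratios: (25−5)/25 = 0.8000; (25−7)/25 = 0.7200; (25−8)/25 = 0.6800; (25−15)/25 = 0.4000; (25−21)/25 = 0.1600.
Σ = 2.760000. Dividing by the full population N = 7 gives P₁ = 0.3943.

0.3943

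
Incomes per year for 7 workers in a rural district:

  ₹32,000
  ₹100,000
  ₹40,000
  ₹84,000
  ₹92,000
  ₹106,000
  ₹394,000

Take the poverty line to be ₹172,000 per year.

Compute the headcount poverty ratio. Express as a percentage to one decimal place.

6 of the 7 workers have income below ₹172,000.
H = 6/7 = 85.7%.

85.7%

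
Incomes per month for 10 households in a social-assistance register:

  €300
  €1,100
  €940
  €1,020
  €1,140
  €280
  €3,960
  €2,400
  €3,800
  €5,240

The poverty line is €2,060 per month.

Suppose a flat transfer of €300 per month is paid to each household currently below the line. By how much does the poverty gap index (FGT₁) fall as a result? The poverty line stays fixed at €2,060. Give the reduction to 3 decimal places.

Before: below the line — €280, €300, €940, €1,020, €1,100, €1,140; poverty gap index (FGT₁) = 0.36796.
After the €300 transfer: below the line — €580, €600, €1,240, €1,320, €1,400, €1,440; poverty gap index (FGT₁) = 0.28058.
Reduction = 0.36796 − 0.28058 = 0.087.

0.087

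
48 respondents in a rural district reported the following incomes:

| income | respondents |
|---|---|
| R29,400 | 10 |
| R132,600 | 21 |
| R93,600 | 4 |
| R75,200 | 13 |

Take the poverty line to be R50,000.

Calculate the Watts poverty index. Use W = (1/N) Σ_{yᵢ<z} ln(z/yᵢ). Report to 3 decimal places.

Incomes under z: 10×R29,400 (q = 10 of N = 48).
ln(z/y) terms: ln(50000/29400) = 0.5310 (×10).
W = 5.310283 / 48 = 0.111.

0.111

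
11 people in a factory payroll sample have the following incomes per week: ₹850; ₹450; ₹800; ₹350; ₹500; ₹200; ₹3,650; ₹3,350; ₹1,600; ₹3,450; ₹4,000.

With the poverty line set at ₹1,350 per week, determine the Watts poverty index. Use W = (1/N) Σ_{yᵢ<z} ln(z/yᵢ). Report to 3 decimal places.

Incomes under z: ₹200, ₹350, ₹450, ₹500, ₹800, ₹850 (q = 6 of N = 11).
Log gaps: ln(1350/200) = 1.9095; ln(1350/350) = 1.3499; ln(1350/450) = 1.0986; ln(1350/500) = 0.9933; ln(1350/800) = 0.5232; ln(1350/850) = 0.4626.
W = 6.337205 / 11 = 0.576.

0.576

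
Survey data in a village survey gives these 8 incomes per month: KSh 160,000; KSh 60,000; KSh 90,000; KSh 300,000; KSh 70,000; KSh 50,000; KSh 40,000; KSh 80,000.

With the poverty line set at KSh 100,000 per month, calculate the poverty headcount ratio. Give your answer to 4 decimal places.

6 of the 8 households have income below KSh 100,000.
H = 6/8 = 0.7500.

0.7500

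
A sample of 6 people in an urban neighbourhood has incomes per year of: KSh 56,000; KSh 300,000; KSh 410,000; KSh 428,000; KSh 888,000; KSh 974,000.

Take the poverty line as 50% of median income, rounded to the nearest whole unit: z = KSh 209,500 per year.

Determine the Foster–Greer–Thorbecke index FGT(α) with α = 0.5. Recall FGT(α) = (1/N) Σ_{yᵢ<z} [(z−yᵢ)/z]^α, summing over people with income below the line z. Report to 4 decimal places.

0.1427

Below the line: KSh 56,000 (q = 1 of N = 6).
Normalized shortfalls: (209500−56000)/209500 = 0.7327.
Raised to α = 0.5: 0.85598.
Sum = 0.855977; FGT(0.5) = 0.855977 / 6 = 0.1427.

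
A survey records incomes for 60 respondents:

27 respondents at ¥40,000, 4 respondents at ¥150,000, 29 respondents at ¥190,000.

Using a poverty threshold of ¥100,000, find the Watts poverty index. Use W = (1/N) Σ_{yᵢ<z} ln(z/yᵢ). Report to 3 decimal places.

Below the line: 27×¥40,000 (q = 27 of N = 60).
Log gaps: ln(100000/40000) = 0.9163 (×27).
W = 24.739850 / 60 = 0.412.

0.412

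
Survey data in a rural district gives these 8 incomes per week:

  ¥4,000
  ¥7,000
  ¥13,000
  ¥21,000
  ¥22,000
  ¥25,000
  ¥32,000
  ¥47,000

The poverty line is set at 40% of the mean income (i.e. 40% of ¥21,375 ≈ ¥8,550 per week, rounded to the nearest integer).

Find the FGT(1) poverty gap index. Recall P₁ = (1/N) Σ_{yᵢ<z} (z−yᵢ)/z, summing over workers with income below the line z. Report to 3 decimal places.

0.089

Incomes under z: ¥4,000, ¥7,000 (q = 2 of N = 8).
Relative gaps: (8550−4000)/8550 = 0.5322; (8550−7000)/8550 = 0.1813.
Sum of shortfalls = 0.713450; P₁ averages over all N: 0.713450 / 8 = 0.089.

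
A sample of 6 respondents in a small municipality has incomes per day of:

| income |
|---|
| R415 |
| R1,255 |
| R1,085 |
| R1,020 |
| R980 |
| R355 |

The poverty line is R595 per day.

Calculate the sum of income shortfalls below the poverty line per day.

Poor units: R355, R415 (q = 2 of N = 6).
Individual gaps: 595−355 = 240; 595−415 = 180.
Aggregate gap = R420.

R420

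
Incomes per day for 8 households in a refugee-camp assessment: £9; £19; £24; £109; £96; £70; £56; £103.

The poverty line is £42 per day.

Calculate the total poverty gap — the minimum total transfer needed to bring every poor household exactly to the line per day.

Below the line: £9, £19, £24 (q = 3 of N = 8).
Individual gaps: 42−9 = 33; 42−19 = 23; 42−24 = 18.
Aggregate gap = £74.

£74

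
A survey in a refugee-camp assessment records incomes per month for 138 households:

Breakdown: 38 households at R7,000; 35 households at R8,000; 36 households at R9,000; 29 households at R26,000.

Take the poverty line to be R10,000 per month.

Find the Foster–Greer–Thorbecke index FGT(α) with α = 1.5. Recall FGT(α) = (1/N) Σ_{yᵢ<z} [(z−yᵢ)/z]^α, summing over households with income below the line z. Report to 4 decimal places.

Poor units: 38×R7,000, 35×R8,000, 36×R9,000 (q = 109 of N = 138).
Normalized shortfalls: (10000−7000)/10000 = 0.3000 (×38); (10000−8000)/10000 = 0.2000 (×35); (10000−9000)/10000 = 0.1000 (×36).
Raised to α = 1.5: 0.16432 (×38); 0.08944 (×35); 0.03162 (×36).
Sum = 10.512952; FGT(1.5) = 10.512952 / 138 = 0.0762.

0.0762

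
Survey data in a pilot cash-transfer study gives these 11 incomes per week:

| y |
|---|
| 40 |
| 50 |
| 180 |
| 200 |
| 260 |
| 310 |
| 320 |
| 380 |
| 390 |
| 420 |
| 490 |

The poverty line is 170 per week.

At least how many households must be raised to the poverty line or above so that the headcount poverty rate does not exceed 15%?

1

Currently q = 2 of N = 11 are below the line (H = 0.182).
A headcount ratio of at most 15% allows at most ⌊0.15 × 11⌋ = 1 poor households.
So at least 2 − 1 = 1 must be lifted.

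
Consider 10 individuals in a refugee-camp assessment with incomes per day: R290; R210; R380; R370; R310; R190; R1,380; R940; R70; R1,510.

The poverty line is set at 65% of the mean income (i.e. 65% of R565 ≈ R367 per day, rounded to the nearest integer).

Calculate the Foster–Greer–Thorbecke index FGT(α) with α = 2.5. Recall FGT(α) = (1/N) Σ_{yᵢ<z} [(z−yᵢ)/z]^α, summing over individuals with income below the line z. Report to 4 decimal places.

0.0900

Incomes under z: R70, R190, R210, R290, R310 (q = 5 of N = 10).
Shortfall ratios: (367−70)/367 = 0.8093; (367−190)/367 = 0.4823; (367−210)/367 = 0.4278; (367−290)/367 = 0.2098; (367−310)/367 = 0.1553.
Raised to α = 2.5: 0.58915; 0.16154; 0.11970; 0.02016; 0.00951.
Sum = 0.900053; FGT(2.5) = 0.900053 / 10 = 0.0900.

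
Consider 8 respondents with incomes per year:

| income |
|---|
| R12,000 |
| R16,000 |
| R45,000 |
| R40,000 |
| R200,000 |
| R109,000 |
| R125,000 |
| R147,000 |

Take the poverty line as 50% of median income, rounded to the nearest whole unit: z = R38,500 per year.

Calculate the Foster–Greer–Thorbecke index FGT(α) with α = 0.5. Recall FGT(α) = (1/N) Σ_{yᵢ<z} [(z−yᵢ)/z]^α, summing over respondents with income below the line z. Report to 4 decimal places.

0.1993

Below z: R12,000, R16,000 (q = 2 of N = 8).
Normalized shortfalls: (38500−12000)/38500 = 0.6883; (38500−16000)/38500 = 0.5844.
Raised to α = 0.5: 0.82965; 0.76447.
Sum = 1.594116; FGT(0.5) = 1.594116 / 8 = 0.1993.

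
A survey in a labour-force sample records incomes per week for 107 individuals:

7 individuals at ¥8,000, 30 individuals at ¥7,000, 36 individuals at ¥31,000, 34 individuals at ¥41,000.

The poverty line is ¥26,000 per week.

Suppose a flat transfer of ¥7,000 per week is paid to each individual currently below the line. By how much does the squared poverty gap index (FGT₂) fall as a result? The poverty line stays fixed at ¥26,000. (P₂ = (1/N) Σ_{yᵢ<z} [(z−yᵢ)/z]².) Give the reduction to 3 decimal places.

0.110

Before: below the line — 30×¥7,000, 7×¥8,000; squared poverty gap index (FGT₂) = 0.18108.
After the ¥7,000 transfer: below the line — 30×¥14,000, 7×¥15,000; squared poverty gap index (FGT₂) = 0.07143.
Reduction = 0.18108 − 0.07143 = 0.110.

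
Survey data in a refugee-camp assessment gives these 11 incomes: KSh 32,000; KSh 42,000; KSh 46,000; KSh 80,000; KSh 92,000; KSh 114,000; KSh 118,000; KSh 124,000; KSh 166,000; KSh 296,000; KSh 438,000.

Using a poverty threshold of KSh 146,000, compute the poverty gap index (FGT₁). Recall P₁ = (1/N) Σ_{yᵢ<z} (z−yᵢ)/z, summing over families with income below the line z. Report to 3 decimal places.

0.324

Below the line: KSh 32,000, KSh 42,000, KSh 46,000, KSh 80,000, KSh 92,000, KSh 114,000, KSh 118,000, KSh 124,000 (q = 8 of N = 11).
Normalized shortfalls: (146000−32000)/146000 = 0.7808; (146000−42000)/146000 = 0.7123; (146000−46000)/146000 = 0.6849; (146000−80000)/146000 = 0.4521; (146000−92000)/146000 = 0.3699; (146000−114000)/146000 = 0.2192; (146000−118000)/146000 = 0.1918; (146000−124000)/146000 = 0.1507.
Sum of shortfalls = 3.561644; P₁ averages over all N: 3.561644 / 11 = 0.324.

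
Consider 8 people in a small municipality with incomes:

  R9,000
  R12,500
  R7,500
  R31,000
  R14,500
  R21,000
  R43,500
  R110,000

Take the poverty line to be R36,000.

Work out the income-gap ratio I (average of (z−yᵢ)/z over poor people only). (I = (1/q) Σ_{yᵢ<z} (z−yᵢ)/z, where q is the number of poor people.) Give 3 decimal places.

0.558

Below the line: R7,500, R9,000, R12,500, R14,500, R21,000, R31,000 (q = 6 of N = 8).
Relative gaps: 0.7917, 0.7500, 0.6528, 0.5972, 0.4167, 0.1389; sum = 3.347222.
The income-gap ratio divides by q (the poor only): 3.347222 / 6 = 0.558.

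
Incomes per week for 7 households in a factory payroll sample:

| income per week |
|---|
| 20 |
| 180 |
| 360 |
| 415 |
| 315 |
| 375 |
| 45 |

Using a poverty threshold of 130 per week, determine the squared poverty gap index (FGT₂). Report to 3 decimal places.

Below z: 20, 45 (q = 2 of N = 7).
Shortfall ratios: (130−20)/130 = 0.8462; (130−45)/130 = 0.6538.
Squared: 0.7160; 0.4275.
Sum = 1.143491; P₂ = 1.143491 / 7 = 0.163.

0.163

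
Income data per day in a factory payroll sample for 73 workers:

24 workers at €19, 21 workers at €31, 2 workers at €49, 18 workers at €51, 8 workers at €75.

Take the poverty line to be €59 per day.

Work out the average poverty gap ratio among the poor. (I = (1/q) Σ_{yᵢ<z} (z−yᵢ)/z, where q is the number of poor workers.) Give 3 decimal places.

Poor units: 24×€19, 21×€31, 2×€49, 18×€51 (q = 65 of N = 73).
Relative gaps: 0.6780 (×24), 0.4746 (×21), 0.1695 (×2), 0.1356 (×18); sum = 29.016949.
I averages over the q = 65 poor units only: 29.016949 / 65 = 0.446.

0.446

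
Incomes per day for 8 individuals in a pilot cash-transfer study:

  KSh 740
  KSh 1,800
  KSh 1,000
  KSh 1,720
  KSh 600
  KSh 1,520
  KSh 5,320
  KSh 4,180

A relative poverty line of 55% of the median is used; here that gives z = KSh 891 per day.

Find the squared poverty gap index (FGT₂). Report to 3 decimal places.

0.017

Incomes under z: KSh 600, KSh 740 (q = 2 of N = 8).
Gap ratios (z−y)/z: (891−600)/891 = 0.3266; (891−740)/891 = 0.1695.
Squared: 0.1067; 0.0287.
Sum = 0.135388; P₂ = 0.135388 / 8 = 0.017.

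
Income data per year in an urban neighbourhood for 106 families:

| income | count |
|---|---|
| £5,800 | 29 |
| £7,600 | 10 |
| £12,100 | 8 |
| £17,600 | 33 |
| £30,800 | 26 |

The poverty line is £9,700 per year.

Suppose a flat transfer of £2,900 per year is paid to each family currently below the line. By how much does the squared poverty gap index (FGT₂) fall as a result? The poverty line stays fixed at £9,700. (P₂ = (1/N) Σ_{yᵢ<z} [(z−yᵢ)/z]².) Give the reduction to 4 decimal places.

Before: below the line — 29×£5,800, 10×£7,600; squared poverty gap index (FGT₂) = 0.048648.
After the £2,900 transfer: below the line — 29×£8,700; squared poverty gap index (FGT₂) = 0.002908.
Reduction = 0.048648 − 0.002908 = 0.0457.

0.0457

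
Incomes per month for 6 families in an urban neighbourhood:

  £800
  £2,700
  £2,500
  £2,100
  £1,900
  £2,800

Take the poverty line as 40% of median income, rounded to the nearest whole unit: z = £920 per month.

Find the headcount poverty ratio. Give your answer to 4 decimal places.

0.1667

1 of the 6 families have income below £920.
H = 1/6 = 0.1667.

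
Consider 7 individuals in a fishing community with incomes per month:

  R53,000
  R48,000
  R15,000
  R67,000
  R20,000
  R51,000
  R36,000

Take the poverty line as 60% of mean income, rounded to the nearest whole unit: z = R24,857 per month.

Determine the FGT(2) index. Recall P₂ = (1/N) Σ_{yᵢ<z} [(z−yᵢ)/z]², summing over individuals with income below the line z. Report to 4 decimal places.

Incomes under z: R15,000, R20,000 (q = 2 of N = 7).
Gap ratios (z−y)/z: (24857−15000)/24857 = 0.3965; (24857−20000)/24857 = 0.1954.
Squared: 0.1573; 0.0382.
Sum = 0.195431; P₂ = 0.195431 / 7 = 0.0279.

0.0279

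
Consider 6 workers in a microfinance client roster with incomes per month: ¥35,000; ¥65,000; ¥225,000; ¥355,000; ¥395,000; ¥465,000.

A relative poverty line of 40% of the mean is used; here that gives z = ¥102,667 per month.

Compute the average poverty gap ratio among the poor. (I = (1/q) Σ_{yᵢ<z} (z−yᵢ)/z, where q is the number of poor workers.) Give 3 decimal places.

0.513

Incomes under z: ¥35,000, ¥65,000 (q = 2 of N = 6).
Shortfall ratios (z−y)/z: 0.6591, 0.3669; sum = 1.025977.
I averages over the q = 2 poor units only: 1.025977 / 2 = 0.513.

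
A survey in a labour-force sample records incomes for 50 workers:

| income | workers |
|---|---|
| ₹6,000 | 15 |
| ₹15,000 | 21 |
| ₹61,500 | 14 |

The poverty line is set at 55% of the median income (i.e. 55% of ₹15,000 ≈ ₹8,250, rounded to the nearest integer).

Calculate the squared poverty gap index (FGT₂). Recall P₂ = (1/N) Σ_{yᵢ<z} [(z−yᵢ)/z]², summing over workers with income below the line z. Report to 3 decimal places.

Below z: 15×₹6,000 (q = 15 of N = 50).
Gap ratios (z−y)/z: (8250−6000)/8250 = 0.2727 (×15).
Squared: 0.0744 (×15).
Sum = 1.115702; P₂ = 1.115702 / 50 = 0.022.

0.022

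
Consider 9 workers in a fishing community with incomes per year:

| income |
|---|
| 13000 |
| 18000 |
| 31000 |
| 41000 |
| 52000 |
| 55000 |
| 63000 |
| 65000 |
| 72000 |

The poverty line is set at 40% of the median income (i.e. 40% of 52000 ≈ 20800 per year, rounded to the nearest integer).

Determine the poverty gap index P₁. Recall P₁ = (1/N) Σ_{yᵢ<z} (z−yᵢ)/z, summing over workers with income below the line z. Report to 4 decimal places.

Poor units: 13000, 18000 (q = 2 of N = 9).
Gap ratios (z−y)/z: (20800−13000)/20800 = 0.3750; (20800−18000)/20800 = 0.1346.
Σ = 0.509615. Dividing by the full population N = 9 gives P₁ = 0.0566.

0.0566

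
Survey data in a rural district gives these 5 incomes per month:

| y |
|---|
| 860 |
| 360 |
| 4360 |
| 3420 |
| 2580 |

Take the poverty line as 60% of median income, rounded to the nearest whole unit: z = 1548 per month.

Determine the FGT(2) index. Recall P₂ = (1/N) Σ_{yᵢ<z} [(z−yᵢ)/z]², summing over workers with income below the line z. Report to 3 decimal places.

0.157

Below the line: 360, 860 (q = 2 of N = 5).
Relative gaps: (1548−360)/1548 = 0.7674; (1548−860)/1548 = 0.4444.
Squared: 0.5890; 0.1975.
Sum = 0.786498; P₂ = 0.786498 / 5 = 0.157.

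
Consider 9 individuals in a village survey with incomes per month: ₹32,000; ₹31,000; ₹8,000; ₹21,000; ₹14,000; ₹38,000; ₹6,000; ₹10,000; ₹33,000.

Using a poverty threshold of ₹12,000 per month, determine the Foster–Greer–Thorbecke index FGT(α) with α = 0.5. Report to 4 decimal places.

Incomes under z: ₹6,000, ₹8,000, ₹10,000 (q = 3 of N = 9).
Shortfall ratios: (12000−6000)/12000 = 0.5000; (12000−8000)/12000 = 0.3333; (12000−10000)/12000 = 0.1667.
Raised to α = 0.5: 0.70711; 0.57735; 0.40825.
Sum = 1.692705; FGT(0.5) = 1.692705 / 9 = 0.1881.

0.1881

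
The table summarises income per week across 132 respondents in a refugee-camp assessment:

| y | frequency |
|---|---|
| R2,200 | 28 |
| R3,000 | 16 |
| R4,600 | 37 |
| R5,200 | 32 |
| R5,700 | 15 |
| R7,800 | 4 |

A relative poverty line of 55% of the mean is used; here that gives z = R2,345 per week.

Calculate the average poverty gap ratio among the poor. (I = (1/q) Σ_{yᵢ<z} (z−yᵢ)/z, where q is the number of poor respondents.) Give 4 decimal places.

0.0618

Below the line: 28×R2,200 (q = 28 of N = 132).
Shortfall ratios (z−y)/z: 0.0618 (×28); sum = 1.731343.
I averages over the q = 28 poor units only: 1.731343 / 28 = 0.0618.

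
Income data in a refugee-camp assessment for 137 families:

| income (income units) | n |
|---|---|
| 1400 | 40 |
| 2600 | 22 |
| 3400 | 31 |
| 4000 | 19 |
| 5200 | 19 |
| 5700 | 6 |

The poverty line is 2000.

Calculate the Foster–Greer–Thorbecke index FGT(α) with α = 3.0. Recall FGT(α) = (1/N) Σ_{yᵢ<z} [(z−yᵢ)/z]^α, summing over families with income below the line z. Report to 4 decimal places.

Incomes under z: 40×1400 (q = 40 of N = 137).
Relative gaps: (2000−1400)/2000 = 0.3000 (×40).
Raised to α = 3.0: 0.02700 (×40).
Sum = 1.080000; FGT(3.0) = 1.080000 / 137 = 0.0079.

0.0079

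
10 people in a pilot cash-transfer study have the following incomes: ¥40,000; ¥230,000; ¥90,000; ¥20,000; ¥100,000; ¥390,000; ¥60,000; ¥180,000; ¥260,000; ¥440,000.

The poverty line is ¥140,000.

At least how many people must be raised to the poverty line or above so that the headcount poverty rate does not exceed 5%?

5

5 of the 10 people are poor, so H = 5/10 = 0.500.
A headcount ratio of at most 5% allows at most ⌊0.05 × 10⌋ = 0 poor people.
So at least 5 − 0 = 5 must be lifted.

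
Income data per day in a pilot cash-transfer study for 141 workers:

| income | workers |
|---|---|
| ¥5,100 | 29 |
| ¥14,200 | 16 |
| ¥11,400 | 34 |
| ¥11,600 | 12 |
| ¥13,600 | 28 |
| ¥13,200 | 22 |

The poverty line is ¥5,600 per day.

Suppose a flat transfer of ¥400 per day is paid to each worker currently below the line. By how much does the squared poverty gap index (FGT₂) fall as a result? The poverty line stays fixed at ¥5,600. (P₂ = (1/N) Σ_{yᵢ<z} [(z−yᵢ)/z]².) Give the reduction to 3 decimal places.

0.002

Before: below the line — 29×¥5,100; squared poverty gap index (FGT₂) = 0.00164.
After the ¥400 transfer: below the line — 29×¥5,500; squared poverty gap index (FGT₂) = 0.00007.
Reduction = 0.00164 − 0.00007 = 0.002.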